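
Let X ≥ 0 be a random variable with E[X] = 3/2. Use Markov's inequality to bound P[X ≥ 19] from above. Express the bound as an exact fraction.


μ = E[X] = 3/2, a = 19.
Markov: P[X ≥ 19] ≤ μ/a = (3/2)/19 = 3/38.
Numerically: ≈ 0.078947.
(Since a = 19 > μ = 1.500000, the bound 3/38 is < 1 and informative.)

P[X ≥ 19] ≤ 3/38 ≈ 0.078947.


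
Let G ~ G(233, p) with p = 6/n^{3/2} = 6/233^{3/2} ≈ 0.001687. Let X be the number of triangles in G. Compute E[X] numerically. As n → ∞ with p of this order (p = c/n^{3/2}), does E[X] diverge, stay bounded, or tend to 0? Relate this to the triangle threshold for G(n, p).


Number of potential triangles: C(233, 3) = 2081156.
Each occurs with probability p³ ≈ (0.001687)³ ≈ 4.8012255e-09.
By linearity: E[X] = C(233, 3)·p³ ≈ 2081156 · 4.8012255e-09 ≈ 0.00999.
Since α = 3/2 > 1, p = c/n^{3/2} = o(1/n) is below the triangle threshold p ~ 1/n. Asymptotically E[X] ~ (c³/6)·n^{3(1−α)} = (6³/6)·n^{-1.5} → 0, so by Markov's inequality G has no triangles w.h.p.

E[X] ≈ 0.00999; in regime p = Θ(1/n^{3/2}) E[X] tends to 0 (below the triangle threshold p ~ 1/n).


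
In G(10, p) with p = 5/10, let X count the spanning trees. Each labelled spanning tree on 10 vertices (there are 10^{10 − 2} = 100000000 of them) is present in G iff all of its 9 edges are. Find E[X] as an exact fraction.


K_10 has 10^{10 − 2} = 100000000 labelled spanning trees.
For each such spanning tree H, let X_H = 1 if all 9 edges of H are present in G. Then P[X_H = 1] = p^{9} = (1/2)^{9} = 1/512.
By linearity of expectation: E[X] = Σ_H E[X_H] = 100000000 · p^{9} = 100000000 · 1/512 = 390625/2.
Numerically: E[X] ≈ 195312.

E[X] = 100000000 · (1/2)^{9} = 390625/2 ≈ 195312.


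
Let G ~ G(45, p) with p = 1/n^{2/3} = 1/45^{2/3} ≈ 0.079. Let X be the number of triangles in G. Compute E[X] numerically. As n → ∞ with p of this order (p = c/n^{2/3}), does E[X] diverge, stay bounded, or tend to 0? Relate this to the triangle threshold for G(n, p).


Number of potential triangles: C(45, 3) = 14190.
Each occurs with probability p³ ≈ (0.079)³ ≈ 4.93827e-04.
By linearity: E[X] = C(45, 3)·p³ ≈ 14190 · 4.93827e-04 ≈ 7.007.
Since α = 2/3 < 1, p = c/n^{2/3} ≫ 1/n is above the triangle threshold p ~ 1/n. Asymptotically E[X] ~ (c³/6)·n^{3(1−α)} = (1³/6)·n^{1} → ∞; triangles are abundant w.h.p.

E[X] ≈ 7.007; in regime p = Θ(1/n^{2/3}) E[X] diverges (above the triangle threshold p ~ 1/n).


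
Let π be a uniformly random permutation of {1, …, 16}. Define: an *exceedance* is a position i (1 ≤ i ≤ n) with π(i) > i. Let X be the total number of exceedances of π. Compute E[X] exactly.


Write X = Σ_{i=1}^{16} X_i, where X_i = 1_{π(i) > i}.
For each fixed i, π(i) is uniform over {1, …, 16} (marginal of a uniform permutation), so P[π(i) > i] = (n − i)/n. Summing: Σ_{i=1}^{16} (n − i)/n = (0 + 1 + … + 15)/16 = 16(16 − 1)/(2·16) = (16 − 1)/2.
Hence E[X] = Σ_{i=1}^{16} (16 − i)/16 = 15/2 ≈ 7.500000.

E[X] = 15/2 = 7.500000.


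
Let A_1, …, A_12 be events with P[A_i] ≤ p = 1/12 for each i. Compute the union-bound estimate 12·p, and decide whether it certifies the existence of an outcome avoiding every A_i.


Union bound: P[∪_{i=1}^{12} A_i] ≤ Σ_i P[A_i] ≤ 12·p = 12·(1/12) = 1.
Numerically: 1 ≈ 1.00000.
Is 1 < 1? NO.
Since the bound 1 is ≥ 1, the union bound is uninformative here; it does NOT by itself certify existence.

12·p = 1 ≈ 1.00000; existence NOT certified by the union bound.


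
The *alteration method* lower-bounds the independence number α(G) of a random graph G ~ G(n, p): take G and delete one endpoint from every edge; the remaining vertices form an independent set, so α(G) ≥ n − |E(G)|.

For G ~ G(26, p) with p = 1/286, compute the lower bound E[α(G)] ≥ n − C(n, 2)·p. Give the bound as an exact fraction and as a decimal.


E[|E(G)|] = C(26, 2)·p = 325 · (1/286) = 25/22.
E[α(G)] ≥ n − E[|E(G)|] = 26 − 25/22 = 547/22.
Numerically: ≈ 24.8636.
(This is only a lower bound; the true E[α(G)] may be larger.)

E[α(G)] ≥ 547/22 ≈ 24.8636.


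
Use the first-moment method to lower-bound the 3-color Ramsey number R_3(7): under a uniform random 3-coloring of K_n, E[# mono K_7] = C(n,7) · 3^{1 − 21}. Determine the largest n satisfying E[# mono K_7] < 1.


We need C(n, 7) · 3^{1 − 21} < 1, i.e. C(n, 7) < 3^{21 − 1} = 3486784401.
Check values of n near the boundary:
  n = 79: C(79, 7) = 2898753715; 2898753715 < 3486784401? YES
  n = 80: C(80, 7) = 3176716400; 3176716400 < 3486784401? YES
  n = 81: C(81, 7) = 3477216600; 3477216600 < 3486784401? YES
  n = 82: C(82, 7) = 3801756816; 3801756816 < 3486784401? NO
The largest n with C(n, 7) < 3486784401 is n = 81 (where E[X] = 42928600/43046721 ≈ 0.9973). Hence R_3(7) > 81, i.e. R_3(7) ≥ 82.

Largest n = 81; hence R_3(7) > 81.


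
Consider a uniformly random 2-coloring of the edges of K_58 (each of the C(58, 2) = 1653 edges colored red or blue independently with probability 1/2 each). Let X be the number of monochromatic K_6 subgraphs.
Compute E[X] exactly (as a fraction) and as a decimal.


Let X = Σ_S X_S over the C(58, 6) = 40475358 subsets S of size 6, where X_S = 1 if the K_6 on S is monochromatic.
For a fixed S, the K_6 on S has C(6, 2) = 15 edges. P[all 15 edges red] = (1/2)^15, and likewise for blue, so P[monochromatic] = 2·(1/2)^15 = 2^{1 − 15} = 1/16384.
By linearity: E[X] = C(58, 6) · 2^{1 − 15} = 40475358 · 1/16384 = 20237679/8192.
Numerically: E[X] ≈ 2470.419800.

E[X] = C(58,6)·2^(1−C(6,2)) = 20237679/8192 ≈ 2470.419800.


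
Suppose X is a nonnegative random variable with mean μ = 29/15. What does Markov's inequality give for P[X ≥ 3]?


μ = E[X] = 29/15, a = 3.
Markov: P[X ≥ 3] ≤ μ/a = (29/15)/3 = 29/45.
Numerically: ≈ 0.64444.
(Since a = 3 > μ = 1.93333, the bound 29/45 is < 1 and informative.)

P[X ≥ 3] ≤ 29/45 ≈ 0.64444.


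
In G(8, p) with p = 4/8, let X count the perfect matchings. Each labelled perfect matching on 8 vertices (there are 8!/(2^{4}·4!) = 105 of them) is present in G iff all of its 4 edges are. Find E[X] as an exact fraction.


K_8 has 8!/(2^{4}·4!) = 105 labelled perfect matchings.
For each such perfect matching H, let X_H = 1 if all 4 edges of H are present in G. Then P[X_H = 1] = p^{4} = (1/2)^{4} = 1/16.
Summing the indicators: E[X] = Σ_H E[X_H] = 105 · p^{4} = 105 · 1/16 = 105/16.
Numerically: E[X] ≈ 6.5625.

E[X] = 105 · (1/2)^{4} = 105/16 ≈ 6.5625.


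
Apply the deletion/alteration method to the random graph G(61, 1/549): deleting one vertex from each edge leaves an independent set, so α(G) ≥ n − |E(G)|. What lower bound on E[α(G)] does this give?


E[|E(G)|] = C(61, 2)·p = 1830 · (1/549) = 10/3.
E[α(G)] ≥ n − E[|E(G)|] = 61 − 10/3 = 173/3.
Numerically: ≈ 57.6667.
(This is only a lower bound; the true E[α(G)] may be larger.)

E[α(G)] ≥ 173/3 ≈ 57.6667.


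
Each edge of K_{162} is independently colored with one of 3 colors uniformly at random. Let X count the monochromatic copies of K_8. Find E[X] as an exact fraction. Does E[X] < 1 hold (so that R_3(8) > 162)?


E[X] = C(162, 8) · 3^{1 − 28} = 9870758125020 · 3^{−27} = 9870758125020/7625597484987.
As a reduced fraction: E[X] = 121861211420/94143178827 ≈ 1.29442.
Is E[X] < 1? NO.
Since E[X] ≥ 1, the first-moment bound is inconclusive at n = 162; it does NOT by itself certify R_3(8) > 162.

E[X] = 121861211420/94143178827 ≈ 1.29442; E[X] ≥ 1; first-moment method inconclusive here.


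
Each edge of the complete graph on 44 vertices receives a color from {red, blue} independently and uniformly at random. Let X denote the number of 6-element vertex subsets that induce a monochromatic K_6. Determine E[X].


Let X = Σ_S X_S over the C(44, 6) = 7059052 subsets S of size 6, where X_S = 1 if the K_6 on S is monochromatic.
For a fixed S, the K_6 on S has C(6, 2) = 15 edges. P[all 15 edges red] = (1/2)^15, and likewise for blue, so P[monochromatic] = 2·(1/2)^15 = 2^{1 − 15} = 1/16384.
Summing: E[X] = C(44, 6) · 2^{1 − 15} = 7059052 · 1/16384 = 1764763/4096.
Numerically: E[X] ≈ 430.85034.

E[X] = C(44,6)·2^(1−C(6,2)) = 1764763/4096 ≈ 430.85034.


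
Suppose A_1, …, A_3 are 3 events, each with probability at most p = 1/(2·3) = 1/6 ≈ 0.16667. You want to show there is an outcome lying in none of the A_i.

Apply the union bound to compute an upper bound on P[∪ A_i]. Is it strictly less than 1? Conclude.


Union bound: P[∪_{i=1}^{3} A_i] ≤ Σ_i P[A_i] ≤ 3·p = 3·(1/6) = 1/2.
Numerically: 1/2 ≈ 0.50000.
Is 1/2 < 1? YES.
Since P[∪ A_i] ≤ 1/2 < 1, the complement has P[∩ A_i^c] ≥ 1 − 1/2 = 1/2 > 0, so some outcome avoids every A_i.

3·p = 1/2 ≈ 0.50000; existence CERTIFIED by the union bound.


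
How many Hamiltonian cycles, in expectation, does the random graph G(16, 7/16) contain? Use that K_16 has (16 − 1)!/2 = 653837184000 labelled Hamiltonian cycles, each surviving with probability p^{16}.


K_16 has (16 − 1)!/2 = 653837184000 labelled Hamiltonian cycles.
For each such Hamiltonian cycle H, let X_H = 1 if all 16 edges of H are present in G. Then P[X_H = 1] = p^{16} = (7/16)^{16} = 33232930569601/18446744073709551616.
By linearity of expectation: E[X] = Σ_H E[X_H] = 653837184000 · p^{16} = 653837184000 · 33232930569601/18446744073709551616 = 21219654042671322112875/18014398509481984.
Numerically: E[X] ≈ 1.18e+06.

E[X] = 653837184000 · (7/16)^{16} = 21219654042671322112875/18014398509481984 ≈ 1.18e+06.


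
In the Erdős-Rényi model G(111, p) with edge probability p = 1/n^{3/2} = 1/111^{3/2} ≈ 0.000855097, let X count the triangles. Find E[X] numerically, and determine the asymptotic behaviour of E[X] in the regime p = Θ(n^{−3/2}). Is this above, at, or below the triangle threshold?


Number of potential triangles: C(111, 3) = 221815.
Each occurs with probability p³ ≈ (0.000855097)³ ≈ 6.25239771e-10.
By linearity: E[X] = C(111, 3)·p³ ≈ 221815 · 6.25239771e-10 ≈ 0.000139.
Since α = 3/2 > 1, p = c/n^{3/2} = o(1/n) is below the triangle threshold p ~ 1/n. Asymptotically E[X] ~ (c³/6)·n^{3(1−α)} = (1³/6)·n^{-1.5} → 0, so by Markov's inequality G has no triangles w.h.p.

E[X] ≈ 0.000139; in regime p = Θ(1/n^{3/2}) E[X] tends to 0 (below the triangle threshold p ~ 1/n).


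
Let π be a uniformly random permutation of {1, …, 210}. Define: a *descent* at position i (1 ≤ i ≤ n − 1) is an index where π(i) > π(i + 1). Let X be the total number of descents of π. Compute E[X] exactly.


Write X = Σ X_I over i = 1, …, 209, with X_I the indicator of one descent.
There are 209 indicators.
For each fixed i, the pair (π(i), π(i+1)) is a uniformly random ordered pair of distinct values from {1, …, 210}; by symmetry P[π(i) > π(i+1)] = 1/2.
By linearity: E[X] = 209 · (1/2) = (210 − 1) · (1/2) = 209/2 ≈ 104.500.

E[X] = 209/2 = 104.500.


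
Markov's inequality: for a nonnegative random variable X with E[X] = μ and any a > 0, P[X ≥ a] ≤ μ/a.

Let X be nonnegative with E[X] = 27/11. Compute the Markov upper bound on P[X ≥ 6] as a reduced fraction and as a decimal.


μ = E[X] = 27/11, a = 6.
Markov: P[X ≥ 6] ≤ μ/a = (27/11)/6 = 9/22.
Numerically: ≈ 0.4091.
(Since a = 6 > μ = 2.4545, the bound 9/22 is < 1 and informative.)

P[X ≥ 6] ≤ 9/22 ≈ 0.4091.


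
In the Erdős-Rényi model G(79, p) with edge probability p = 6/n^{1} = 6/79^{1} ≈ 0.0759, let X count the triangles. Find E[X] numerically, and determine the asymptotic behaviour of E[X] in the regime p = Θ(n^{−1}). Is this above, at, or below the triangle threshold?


Number of potential triangles: C(79, 3) = 79079.
Each occurs with probability p³ ≈ (0.0759)³ ≈ 4.38099e-04.
By linearity: E[X] = C(79, 3)·p³ ≈ 79079 · 4.38099e-04 ≈ 34.644.
Here α = 1, so p = 6/n is exactly at the triangle threshold p ~ 1/n. Asymptotically E[X] → c³/6 = 6³/6 = 36 ≈ 36.000, a bounded constant. In this regime the triangle count is asymptotically Poisson(c³/6).

E[X] ≈ 34.644; in regime p = Θ(1/n^{1}) E[X] stays bounded (at the triangle threshold p ~ 1/n).


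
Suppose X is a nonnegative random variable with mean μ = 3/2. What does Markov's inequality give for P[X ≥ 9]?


μ = E[X] = 3/2, a = 9.
Markov: P[X ≥ 9] ≤ μ/a = (3/2)/9 = 1/6.
Numerically: ≈ 0.166667.
(Since a = 9 > μ = 1.500000, the bound 1/6 is < 1 and informative.)

P[X ≥ 9] ≤ 1/6 ≈ 0.166667.


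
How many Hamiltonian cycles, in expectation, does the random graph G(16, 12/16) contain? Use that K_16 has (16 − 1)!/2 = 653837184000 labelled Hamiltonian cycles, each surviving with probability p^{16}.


K_16 has (16 − 1)!/2 = 653837184000 labelled Hamiltonian cycles.
For each such Hamiltonian cycle H, let X_H = 1 if all 16 edges of H are present in G. Then P[X_H = 1] = p^{16} = (3/4)^{16} = 43046721/4294967296.
By linearity of expectation: E[X] = Σ_H E[X_H] = 653837184000 · p^{16} = 653837184000 · 43046721/4294967296 = 27485885585032875/4194304.
Numerically: E[X] ≈ 6.553e+09.

E[X] = 653837184000 · (3/4)^{16} = 27485885585032875/4194304 ≈ 6.553e+09.


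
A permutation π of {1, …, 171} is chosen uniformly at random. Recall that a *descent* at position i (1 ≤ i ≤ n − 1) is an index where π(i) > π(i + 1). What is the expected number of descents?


Write X = Σ X_I over i = 1, …, 170, with X_I the indicator of one descent.
There are 170 indicators.
For each fixed i, the pair (π(i), π(i+1)) is a uniformly random ordered pair of distinct values from {1, …, 171}; by symmetry P[π(i) > π(i+1)] = 1/2.
By linearity: E[X] = 170 · (1/2) = (171 − 1) · (1/2) = 85 ≈ 85.00000.

E[X] = 85 = 85.00000.


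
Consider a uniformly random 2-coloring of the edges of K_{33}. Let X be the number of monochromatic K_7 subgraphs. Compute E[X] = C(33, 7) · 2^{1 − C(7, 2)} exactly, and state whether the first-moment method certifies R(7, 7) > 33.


E[X] = C(33, 7) · 2^{1 − 21} = 4272048 · 2^{−20} = 4272048/1048576.
As a reduced fraction: E[X] = 267003/65536 ≈ 4.07414.
Is E[X] < 1? NO.
Since E[X] ≥ 1, the first-moment bound is inconclusive at n = 33; it does NOT by itself certify R(7, 7) > 33.

E[X] = 267003/65536 ≈ 4.07414; E[X] ≥ 1; first-moment method inconclusive here.


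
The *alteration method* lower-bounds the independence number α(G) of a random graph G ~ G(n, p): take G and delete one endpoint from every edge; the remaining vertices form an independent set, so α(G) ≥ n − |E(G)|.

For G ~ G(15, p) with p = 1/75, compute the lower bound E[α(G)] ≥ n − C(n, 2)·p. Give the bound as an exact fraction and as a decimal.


E[|E(G)|] = C(15, 2)·p = 105 · (1/75) = 7/5.
E[α(G)] ≥ n − E[|E(G)|] = 15 − 7/5 = 68/5.
Numerically: ≈ 13.600.
(This is only a lower bound; the true E[α(G)] may be larger.)

E[α(G)] ≥ 68/5 ≈ 13.600.


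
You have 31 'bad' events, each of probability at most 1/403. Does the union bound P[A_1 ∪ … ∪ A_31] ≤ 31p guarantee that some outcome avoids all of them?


Union bound: P[∪_{i=1}^{31} A_i] ≤ Σ_i P[A_i] ≤ 31·p = 31·(1/403) = 1/13.
Numerically: 1/13 ≈ 0.0769.
Is 1/13 < 1? YES.
Since P[∪ A_i] ≤ 1/13 < 1, the complement has P[∩ A_i^c] ≥ 1 − 1/13 = 12/13 > 0, so some outcome avoids every A_i.

31·p = 1/13 ≈ 0.0769; existence CERTIFIED by the union bound.


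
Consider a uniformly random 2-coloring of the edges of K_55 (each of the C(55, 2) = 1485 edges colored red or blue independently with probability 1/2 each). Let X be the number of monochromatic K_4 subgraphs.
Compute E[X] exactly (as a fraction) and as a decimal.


Let X = Σ_S X_S over the C(55, 4) = 341055 subsets S of size 4, where X_S = 1 if the K_4 on S is monochromatic.
For a fixed S, the K_4 on S has C(4, 2) = 6 edges. P[all 6 edges red] = (1/2)^6, and likewise for blue, so P[monochromatic] = 2·(1/2)^6 = 2^{1 − 6} = 1/32.
Summing: E[X] = C(55, 4) · 2^{1 − 6} = 341055 · 1/32 = 341055/32.
Numerically: E[X] ≈ 10657.96875.

E[X] = C(55,4)·2^(1−C(4,2)) = 341055/32 ≈ 10657.96875.


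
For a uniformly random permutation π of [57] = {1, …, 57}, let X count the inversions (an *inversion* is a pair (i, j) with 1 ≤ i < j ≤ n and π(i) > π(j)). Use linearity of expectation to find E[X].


Write X = Σ X_I over the C(57, 2) = 1596 pairs i < j, with X_I the indicator of one inversion.
There are 1596 indicators.
For each fixed pair i < j, the values π(i) and π(j) are two distinct elements of {1, …, 57} in uniformly random order; by symmetry P[π(i) > π(j)] = 1/2.
By linearity: E[X] = 1596 · (1/2) = C(57, 2) · (1/2) = 1596/2 = 798 ≈ 798.000.

E[X] = 798 = 798.000.


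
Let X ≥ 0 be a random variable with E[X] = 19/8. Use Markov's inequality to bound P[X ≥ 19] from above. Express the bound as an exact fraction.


μ = E[X] = 19/8, a = 19.
Markov: P[X ≥ 19] ≤ μ/a = (19/8)/19 = 1/8.
Numerically: ≈ 0.1250.
(Since a = 19 > μ = 2.3750, the bound 1/8 is < 1 and informative.)

P[X ≥ 19] ≤ 1/8 ≈ 0.1250.


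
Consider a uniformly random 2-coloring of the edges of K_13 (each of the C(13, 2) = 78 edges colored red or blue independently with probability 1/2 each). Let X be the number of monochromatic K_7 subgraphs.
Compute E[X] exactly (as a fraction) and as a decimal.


Let X = Σ_S X_S over the C(13, 7) = 1716 subsets S of size 7, where X_S = 1 if the K_7 on S is monochromatic.
For a fixed S, the K_7 on S has C(7, 2) = 21 edges. P[all 21 edges red] = (1/2)^21, and likewise for blue, so P[monochromatic] = 2·(1/2)^21 = 2^{1 − 21} = 1/1048576.
Summing: E[X] = C(13, 7) · 2^{1 − 21} = 1716 · 1/1048576 = 429/262144.
Numerically: E[X] ≈ 0.00164.

E[X] = C(13,7)·2^(1−C(7,2)) = 429/262144 ≈ 0.00164.


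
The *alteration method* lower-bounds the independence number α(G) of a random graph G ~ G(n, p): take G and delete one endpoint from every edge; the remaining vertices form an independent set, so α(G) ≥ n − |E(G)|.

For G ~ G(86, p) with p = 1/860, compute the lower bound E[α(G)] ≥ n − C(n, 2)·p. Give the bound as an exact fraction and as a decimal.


E[|E(G)|] = C(86, 2)·p = 3655 · (1/860) = 17/4.
E[α(G)] ≥ n − E[|E(G)|] = 86 − 17/4 = 327/4.
Numerically: ≈ 81.7500.
(This is only a lower bound; the true E[α(G)] may be larger.)

E[α(G)] ≥ 327/4 ≈ 81.7500.


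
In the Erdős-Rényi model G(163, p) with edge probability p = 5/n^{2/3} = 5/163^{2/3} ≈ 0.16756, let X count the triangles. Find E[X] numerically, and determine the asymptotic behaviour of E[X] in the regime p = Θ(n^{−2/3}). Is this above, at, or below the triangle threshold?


Number of potential triangles: C(163, 3) = 708561.
Each occurs with probability p³ ≈ (0.16756)³ ≈ 4.7047311e-03.
By linearity: E[X] = C(163, 3)·p³ ≈ 708561 · 4.7047311e-03 ≈ 3333.58896.
Since α = 2/3 < 1, p = c/n^{2/3} ≫ 1/n is above the triangle threshold p ~ 1/n. Asymptotically E[X] ~ (c³/6)·n^{3(1−α)} = (5³/6)·n^{1} → ∞; triangles are abundant w.h.p.

E[X] ≈ 3333.58896; in regime p = Θ(1/n^{2/3}) E[X] diverges (above the triangle threshold p ~ 1/n).


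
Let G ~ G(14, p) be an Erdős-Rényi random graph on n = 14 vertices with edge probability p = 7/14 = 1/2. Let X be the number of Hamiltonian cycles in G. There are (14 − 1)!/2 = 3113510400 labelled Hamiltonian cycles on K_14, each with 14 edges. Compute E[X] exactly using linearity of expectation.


K_14 has (14 − 1)!/2 = 3113510400 labelled Hamiltonian cycles.
For each such Hamiltonian cycle H, let X_H = 1 if all 14 edges of H are present in G. Then P[X_H = 1] = p^{14} = (1/2)^{14} = 1/16384.
Summing the indicators: E[X] = Σ_H E[X_H] = 3113510400 · p^{14} = 3113510400 · 1/16384 = 6081075/32.
Numerically: E[X] ≈ 1.9003e+05.

E[X] = 3113510400 · (1/2)^{14} = 6081075/32 ≈ 1.9003e+05.


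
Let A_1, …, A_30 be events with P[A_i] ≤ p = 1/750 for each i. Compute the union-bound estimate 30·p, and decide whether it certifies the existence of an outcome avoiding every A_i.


Union bound: P[∪_{i=1}^{30} A_i] ≤ Σ_i P[A_i] ≤ 30·p = 30·(1/750) = 1/25.
Numerically: 1/25 ≈ 0.0400.
Is 1/25 < 1? YES.
Since P[∪ A_i] ≤ 1/25 < 1, the complement has P[∩ A_i^c] ≥ 1 − 1/25 = 24/25 > 0, so some outcome avoids every A_i.

30·p = 1/25 ≈ 0.0400; existence CERTIFIED by the union bound.


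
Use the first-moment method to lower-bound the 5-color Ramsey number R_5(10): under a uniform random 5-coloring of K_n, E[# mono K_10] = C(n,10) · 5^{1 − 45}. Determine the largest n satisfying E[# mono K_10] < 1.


We need C(n, 10) · 5^{1 − 45} < 1, i.e. C(n, 10) < 5^{45 − 1} = 5684341886080801486968994140625.
Check values of n near the boundary:
  n = 5387: C(5387, 10) = 5624406917627224603154306376491; 5624406917627224603154306376491 < 5684341886080801486968994140625? YES
  n = 5388: C(5388, 10) = 5634865093375880654852250419586; 5634865093375880654852250419586 < 5684341886080801486968994140625? YES
  n = 5389: C(5389, 10) = 5645340767466558997768874792926; 5645340767466558997768874792926 < 5684341886080801486968994140625? YES
  n = 5390: C(5390, 10) = 5655833965919099070255434039753; 5655833965919099070255434039753 < 5684341886080801486968994140625? YES
  n = 5391: C(5391, 10) = 5666344714787188828795213697883; 5666344714787188828795213697883 < 5684341886080801486968994140625? YES
  n = 5392: C(5392, 10) = 5676873040158402483252283957448; 5676873040158402483252283957448 < 5684341886080801486968994140625? YES
  n = 5393: C(5393, 10) = 5687418968154238267170642278008; 5687418968154238267170642278008 < 5684341886080801486968994140625? NO
  n = 5394: C(5394, 10) = 5697982524930156243149785372878; 5697982524930156243149785372878 < 5684341886080801486968994140625? NO
The largest n with C(n, 10) < 5684341886080801486968994140625 is n = 5392 (where E[X] = 5676873040158402483252283957448/5684341886080801486968994140625 ≈ 0.999). Hence R_5(10) > 5392, i.e. R_5(10) ≥ 5393.

Largest n = 5392; hence R_5(10) > 5392.


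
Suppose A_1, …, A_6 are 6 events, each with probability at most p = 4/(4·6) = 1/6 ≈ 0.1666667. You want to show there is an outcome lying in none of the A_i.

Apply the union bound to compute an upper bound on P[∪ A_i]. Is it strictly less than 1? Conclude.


Union bound: P[∪_{i=1}^{6} A_i] ≤ Σ_i P[A_i] ≤ 6·p = 6·(1/6) = 1.
Numerically: 1 ≈ 1.0000000.
Is 1 < 1? NO.
Since the bound 1 is ≥ 1, the union bound is uninformative here; it does NOT by itself certify existence.

6·p = 1 ≈ 1.0000000; existence NOT certified by the union bound.


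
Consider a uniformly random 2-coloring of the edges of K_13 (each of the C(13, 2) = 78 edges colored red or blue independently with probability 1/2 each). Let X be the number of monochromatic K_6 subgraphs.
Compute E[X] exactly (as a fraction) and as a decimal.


Let X = Σ_S X_S over the C(13, 6) = 1716 subsets S of size 6, where X_S = 1 if the K_6 on S is monochromatic.
For a fixed S, the K_6 on S has C(6, 2) = 15 edges. P[all 15 edges red] = (1/2)^15, and likewise for blue, so P[monochromatic] = 2·(1/2)^15 = 2^{1 − 15} = 1/16384.
Summing: E[X] = C(13, 6) · 2^{1 − 15} = 1716 · 1/16384 = 429/4096.
Numerically: E[X] ≈ 0.104736.

E[X] = C(13,6)·2^(1−C(6,2)) = 429/4096 ≈ 0.104736.


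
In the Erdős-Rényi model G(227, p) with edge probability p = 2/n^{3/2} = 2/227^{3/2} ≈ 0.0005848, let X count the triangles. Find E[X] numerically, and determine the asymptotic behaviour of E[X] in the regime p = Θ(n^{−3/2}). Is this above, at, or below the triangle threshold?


Number of potential triangles: C(227, 3) = 1923825.
Each occurs with probability p³ ≈ (0.0005848)³ ≈ 1.999740e-10.
By linearity: E[X] = C(227, 3)·p³ ≈ 1923825 · 1.999740e-10 ≈ 0.0004.
Since α = 3/2 > 1, p = c/n^{3/2} = o(1/n) is below the triangle threshold p ~ 1/n. Asymptotically E[X] ~ (c³/6)·n^{3(1−α)} = (2³/6)·n^{-1.5} → 0, so by Markov's inequality G has no triangles w.h.p.

E[X] ≈ 0.0004; in regime p = Θ(1/n^{3/2}) E[X] tends to 0 (below the triangle threshold p ~ 1/n).


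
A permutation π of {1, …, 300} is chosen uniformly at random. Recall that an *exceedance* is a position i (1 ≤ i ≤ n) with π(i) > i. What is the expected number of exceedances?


Write X = Σ_{i=1}^{300} X_i, where X_i = 1_{π(i) > i}.
For each fixed i, π(i) is uniform over {1, …, 300} (marginal of a uniform permutation), so P[π(i) > i] = (n − i)/n. Summing: Σ_{i=1}^{300} (n − i)/n = (0 + 1 + … + 299)/300 = 300(300 − 1)/(2·300) = (300 − 1)/2.
Hence E[X] = Σ_{i=1}^{300} (300 − i)/300 = 299/2 ≈ 149.500.

E[X] = 299/2 = 149.500.


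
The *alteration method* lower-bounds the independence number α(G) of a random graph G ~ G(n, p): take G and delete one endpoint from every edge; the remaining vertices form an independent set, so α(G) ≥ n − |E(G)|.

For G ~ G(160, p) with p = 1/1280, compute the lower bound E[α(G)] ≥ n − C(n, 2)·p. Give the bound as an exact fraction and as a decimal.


E[|E(G)|] = C(160, 2)·p = 12720 · (1/1280) = 159/16.
E[α(G)] ≥ n − E[|E(G)|] = 160 − 159/16 = 2401/16.
Numerically: ≈ 150.0625.
(This is only a lower bound; the true E[α(G)] may be larger.)

E[α(G)] ≥ 2401/16 ≈ 150.0625.


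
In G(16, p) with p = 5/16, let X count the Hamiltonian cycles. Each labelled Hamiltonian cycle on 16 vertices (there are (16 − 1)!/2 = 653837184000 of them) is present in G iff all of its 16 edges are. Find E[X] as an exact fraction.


K_16 has (16 − 1)!/2 = 653837184000 labelled Hamiltonian cycles.
For each such Hamiltonian cycle H, let X_H = 1 if all 16 edges of H are present in G. Then P[X_H = 1] = p^{16} = (5/16)^{16} = 152587890625/18446744073709551616.
Summing the indicators: E[X] = Σ_H E[X_H] = 653837184000 · p^{16} = 653837184000 · 152587890625/18446744073709551616 = 97429332733154296875/18014398509481984.
Numerically: E[X] ≈ 5408.

E[X] = 653837184000 · (5/16)^{16} = 97429332733154296875/18014398509481984 ≈ 5408.


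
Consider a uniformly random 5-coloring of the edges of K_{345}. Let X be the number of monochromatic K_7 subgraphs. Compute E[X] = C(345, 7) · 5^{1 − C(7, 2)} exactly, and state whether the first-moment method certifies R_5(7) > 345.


E[X] = C(345, 7) · 5^{1 − 21} = 108567596033820 · 5^{−20} = 108567596033820/95367431640625.
As a reduced fraction: E[X] = 21713519206764/19073486328125 ≈ 1.1384138.
Is E[X] < 1? NO.
Since E[X] ≥ 1, the first-moment bound is inconclusive at n = 345; it does NOT by itself certify R_5(7) > 345.

E[X] = 21713519206764/19073486328125 ≈ 1.1384138; E[X] ≥ 1; first-moment method inconclusive here.


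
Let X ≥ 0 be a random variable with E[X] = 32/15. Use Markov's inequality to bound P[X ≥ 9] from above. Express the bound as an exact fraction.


μ = E[X] = 32/15, a = 9.
Markov: P[X ≥ 9] ≤ μ/a = (32/15)/9 = 32/135.
Numerically: ≈ 0.237037.
(Since a = 9 > μ = 2.133333, the bound 32/135 is < 1 and informative.)

P[X ≥ 9] ≤ 32/135 ≈ 0.237037.


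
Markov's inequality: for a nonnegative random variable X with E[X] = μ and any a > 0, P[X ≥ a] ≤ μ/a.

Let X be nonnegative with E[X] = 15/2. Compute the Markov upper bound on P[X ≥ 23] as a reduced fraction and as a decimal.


μ = E[X] = 15/2, a = 23.
Markov: P[X ≥ 23] ≤ μ/a = (15/2)/23 = 15/46.
Numerically: ≈ 0.326.
(Since a = 23 > μ = 7.500, the bound 15/46 is < 1 and informative.)

P[X ≥ 23] ≤ 15/46 ≈ 0.326.


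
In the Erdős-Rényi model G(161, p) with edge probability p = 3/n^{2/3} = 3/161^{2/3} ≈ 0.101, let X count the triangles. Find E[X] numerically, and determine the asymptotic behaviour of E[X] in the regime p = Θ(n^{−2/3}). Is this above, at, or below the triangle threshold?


Number of potential triangles: C(161, 3) = 682640.
Each occurs with probability p³ ≈ (0.101)³ ≈ 1.04163e-03.
By linearity: E[X] = C(161, 3)·p³ ≈ 682640 · 1.04163e-03 ≈ 711.056.
Since α = 2/3 < 1, p = c/n^{2/3} ≫ 1/n is above the triangle threshold p ~ 1/n. Asymptotically E[X] ~ (c³/6)·n^{3(1−α)} = (3³/6)·n^{1} → ∞; triangles are abundant w.h.p.

E[X] ≈ 711.056; in regime p = Θ(1/n^{2/3}) E[X] diverges (above the triangle threshold p ~ 1/n).


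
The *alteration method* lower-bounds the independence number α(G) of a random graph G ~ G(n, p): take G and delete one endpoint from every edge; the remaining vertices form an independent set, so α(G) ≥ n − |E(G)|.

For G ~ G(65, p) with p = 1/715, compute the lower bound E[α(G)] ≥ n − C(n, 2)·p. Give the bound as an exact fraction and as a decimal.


E[|E(G)|] = C(65, 2)·p = 2080 · (1/715) = 32/11.
E[α(G)] ≥ n − E[|E(G)|] = 65 − 32/11 = 683/11.
Numerically: ≈ 62.090909.
(This is only a lower bound; the true E[α(G)] may be larger.)

E[α(G)] ≥ 683/11 ≈ 62.090909.


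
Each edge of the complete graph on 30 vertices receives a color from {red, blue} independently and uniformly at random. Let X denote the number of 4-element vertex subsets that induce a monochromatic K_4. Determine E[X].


Let X = Σ_S X_S over the C(30, 4) = 27405 subsets S of size 4, where X_S = 1 if the K_4 on S is monochromatic.
For a fixed S, the K_4 on S has C(4, 2) = 6 edges. P[all 6 edges red] = (1/2)^6, and likewise for blue, so P[monochromatic] = 2·(1/2)^6 = 2^{1 − 6} = 1/32.
By linearity of expectation: E[X] = C(30, 4) · 2^{1 − 6} = 27405 · 1/32 = 27405/32.
Numerically: E[X] ≈ 856.4062.

E[X] = C(30,4)·2^(1−C(4,2)) = 27405/32 ≈ 856.4062.


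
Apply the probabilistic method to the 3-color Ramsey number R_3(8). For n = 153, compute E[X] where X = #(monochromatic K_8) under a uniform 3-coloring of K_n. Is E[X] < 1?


E[X] = C(153, 8) · 3^{1 − 28} = 6183023199255 · 3^{−27} = 6183023199255/7625597484987.
As a reduced fraction: E[X] = 687002577695/847288609443 ≈ 0.810825.
Is E[X] < 1? YES.
Since E[X] < 1, there exists a 3-coloring of K_{153} with no monochromatic K_8; hence R_3(8) > 153.

E[X] = 687002577695/847288609443 ≈ 0.810825; E[X] < 1, so R_3(8) > 153.


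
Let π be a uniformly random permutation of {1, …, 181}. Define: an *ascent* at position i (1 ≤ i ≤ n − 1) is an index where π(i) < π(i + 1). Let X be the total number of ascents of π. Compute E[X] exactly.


Write X = Σ X_I over i = 1, …, 180, with X_I the indicator of one ascent.
There are 180 indicators.
For each fixed i, the pair (π(i), π(i+1)) is a uniformly random ordered pair of distinct values from {1, …, 181}; by symmetry P[π(i) < π(i+1)] = 1/2.
By linearity: E[X] = 180 · (1/2) = (181 − 1) · (1/2) = 90 ≈ 90.000000.

E[X] = 90 = 90.000000.


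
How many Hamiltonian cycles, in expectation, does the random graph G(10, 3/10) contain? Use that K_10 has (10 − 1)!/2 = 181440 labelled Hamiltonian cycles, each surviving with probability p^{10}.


K_10 has (10 − 1)!/2 = 181440 labelled Hamiltonian cycles.
For each such Hamiltonian cycle H, let X_H = 1 if all 10 edges of H are present in G. Then P[X_H = 1] = p^{10} = (3/10)^{10} = 59049/10000000000.
By linearity: E[X] = Σ_H E[X_H] = 181440 · p^{10} = 181440 · 59049/10000000000 = 33480783/31250000.
Numerically: E[X] ≈ 1.071.

E[X] = 181440 · (3/10)^{10} = 33480783/31250000 ≈ 1.071.


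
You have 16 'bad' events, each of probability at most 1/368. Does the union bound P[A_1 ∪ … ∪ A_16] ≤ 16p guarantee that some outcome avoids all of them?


Union bound: P[∪_{i=1}^{16} A_i] ≤ Σ_i P[A_i] ≤ 16·p = 16·(1/368) = 1/23.
Numerically: 1/23 ≈ 0.0434783.
Is 1/23 < 1? YES.
Since P[∪ A_i] ≤ 1/23 < 1, the complement has P[∩ A_i^c] ≥ 1 − 1/23 = 22/23 > 0, so some outcome avoids every A_i.

16·p = 1/23 ≈ 0.0434783; existence CERTIFIED by the union bound.


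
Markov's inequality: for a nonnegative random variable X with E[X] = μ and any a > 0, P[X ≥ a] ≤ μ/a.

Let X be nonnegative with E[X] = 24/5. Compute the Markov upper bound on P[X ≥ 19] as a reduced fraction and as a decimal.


μ = E[X] = 24/5, a = 19.
Markov: P[X ≥ 19] ≤ μ/a = (24/5)/19 = 24/95.
Numerically: ≈ 0.2526.
(Since a = 19 > μ = 4.8000, the bound 24/95 is < 1 and informative.)

P[X ≥ 19] ≤ 24/95 ≈ 0.2526.


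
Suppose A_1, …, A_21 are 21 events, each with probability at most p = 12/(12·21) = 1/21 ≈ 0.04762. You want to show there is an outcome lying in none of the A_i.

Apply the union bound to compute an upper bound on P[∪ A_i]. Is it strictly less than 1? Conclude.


Union bound: P[∪_{i=1}^{21} A_i] ≤ Σ_i P[A_i] ≤ 21·p = 21·(1/21) = 1.
Numerically: 1 ≈ 1.00000.
Is 1 < 1? NO.
Since the bound 1 is ≥ 1, the union bound is uninformative here; it does NOT by itself certify existence.

21·p = 1 ≈ 1.00000; existence NOT certified by the union bound.


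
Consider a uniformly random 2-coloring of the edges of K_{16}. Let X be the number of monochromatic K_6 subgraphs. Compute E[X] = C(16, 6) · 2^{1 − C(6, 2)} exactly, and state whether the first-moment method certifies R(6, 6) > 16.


E[X] = C(16, 6) · 2^{1 − 15} = 8008 · 2^{−14} = 8008/16384.
As a reduced fraction: E[X] = 1001/2048 ≈ 0.488770.
Is E[X] < 1? YES.
Since E[X] < 1, there exists a 2-coloring of K_{16} with no monochromatic K_6; hence R(6, 6) > 16.

E[X] = 1001/2048 ≈ 0.488770; E[X] < 1, so R(6, 6) > 16.


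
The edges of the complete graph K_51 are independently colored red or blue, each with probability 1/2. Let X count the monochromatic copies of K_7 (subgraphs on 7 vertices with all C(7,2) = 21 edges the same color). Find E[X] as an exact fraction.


Let X = Σ_S X_S over the C(51, 7) = 115775100 subsets S of size 7, where X_S = 1 if the K_7 on S is monochromatic.
For a fixed S, the K_7 on S has C(7, 2) = 21 edges. P[all 21 edges red] = (1/2)^21, and likewise for blue, so P[monochromatic] = 2·(1/2)^21 = 2^{1 − 21} = 1/1048576.
Summing: E[X] = C(51, 7) · 2^{1 − 21} = 115775100 · 1/1048576 = 28943775/262144.
Numerically: E[X] ≈ 110.411739.

E[X] = C(51,7)·2^(1−C(7,2)) = 28943775/262144 ≈ 110.411739.


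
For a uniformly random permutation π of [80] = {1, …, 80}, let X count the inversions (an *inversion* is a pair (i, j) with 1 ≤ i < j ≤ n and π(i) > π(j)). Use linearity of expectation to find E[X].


Write X = Σ X_I over the C(80, 2) = 3160 pairs i < j, with X_I the indicator of one inversion.
There are 3160 indicators.
For each fixed pair i < j, the values π(i) and π(j) are two distinct elements of {1, …, 80} in uniformly random order; by symmetry P[π(i) > π(j)] = 1/2.
By linearity: E[X] = 3160 · (1/2) = C(80, 2) · (1/2) = 3160/2 = 1580 ≈ 1580.000000.

E[X] = 1580 = 1580.000000.


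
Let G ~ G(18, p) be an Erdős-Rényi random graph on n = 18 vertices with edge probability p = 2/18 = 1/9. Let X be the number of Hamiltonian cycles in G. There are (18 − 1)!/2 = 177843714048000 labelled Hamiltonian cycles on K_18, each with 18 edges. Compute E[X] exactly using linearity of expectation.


K_18 has (18 − 1)!/2 = 177843714048000 labelled Hamiltonian cycles.
For each such Hamiltonian cycle H, let X_H = 1 if all 18 edges of H are present in G. Then P[X_H = 1] = p^{18} = (1/9)^{18} = 1/150094635296999121.
Summing the indicators: E[X] = Σ_H E[X_H] = 177843714048000 · p^{18} = 177843714048000 · 1/150094635296999121 = 243955712000/205891132094649.
Numerically: E[X] ≈ 0.0011849.

E[X] = 177843714048000 · (1/9)^{18} = 243955712000/205891132094649 ≈ 0.0011849.


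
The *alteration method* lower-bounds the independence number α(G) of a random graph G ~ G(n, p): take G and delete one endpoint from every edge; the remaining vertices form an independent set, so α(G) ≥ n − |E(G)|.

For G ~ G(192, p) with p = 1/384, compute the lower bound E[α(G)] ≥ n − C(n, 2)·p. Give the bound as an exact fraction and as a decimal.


E[|E(G)|] = C(192, 2)·p = 18336 · (1/384) = 191/4.
E[α(G)] ≥ n − E[|E(G)|] = 192 − 191/4 = 577/4.
Numerically: ≈ 144.250000.
(This is only a lower bound; the true E[α(G)] may be larger.)

E[α(G)] ≥ 577/4 ≈ 144.250000.


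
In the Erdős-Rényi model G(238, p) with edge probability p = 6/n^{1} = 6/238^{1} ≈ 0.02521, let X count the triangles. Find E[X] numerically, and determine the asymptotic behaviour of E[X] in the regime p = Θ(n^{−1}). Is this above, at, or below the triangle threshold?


Number of potential triangles: C(238, 3) = 2218636.
Each occurs with probability p³ ≈ (0.02521)³ ≈ 1.6022227e-05.
By linearity: E[X] = C(238, 3)·p³ ≈ 2218636 · 1.6022227e-05 ≈ 35.54749.
Here α = 1, so p = 6/n is exactly at the triangle threshold p ~ 1/n. Asymptotically E[X] → c³/6 = 6³/6 = 36 ≈ 36.00000, a bounded constant. In this regime the triangle count is asymptotically Poisson(c³/6).

E[X] ≈ 35.54749; in regime p = Θ(1/n^{1}) E[X] stays bounded (at the triangle threshold p ~ 1/n).


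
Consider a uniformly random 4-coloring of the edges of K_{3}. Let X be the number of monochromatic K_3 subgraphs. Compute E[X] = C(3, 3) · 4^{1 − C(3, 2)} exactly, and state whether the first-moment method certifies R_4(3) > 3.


E[X] = C(3, 3) · 4^{1 − 3} = 1 · 4^{−2} = 1/16.
As a reduced fraction: E[X] = 1/16 ≈ 0.0625.
Is E[X] < 1? YES.
Since E[X] < 1, there exists a 4-coloring of K_{3} with no monochromatic K_3; hence R_4(3) > 3.

E[X] = 1/16 ≈ 0.0625; E[X] < 1, so R_4(3) > 3.


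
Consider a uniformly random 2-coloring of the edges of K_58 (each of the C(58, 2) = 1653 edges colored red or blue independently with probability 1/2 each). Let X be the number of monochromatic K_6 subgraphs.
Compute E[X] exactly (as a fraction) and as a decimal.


Let X = Σ_S X_S over the C(58, 6) = 40475358 subsets S of size 6, where X_S = 1 if the K_6 on S is monochromatic.
For a fixed S, the K_6 on S has C(6, 2) = 15 edges. P[all 15 edges red] = (1/2)^15, and likewise for blue, so P[monochromatic] = 2·(1/2)^15 = 2^{1 − 15} = 1/16384.
By linearity of expectation: E[X] = C(58, 6) · 2^{1 − 15} = 40475358 · 1/16384 = 20237679/8192.
Numerically: E[X] ≈ 2470.4198.

E[X] = C(58,6)·2^(1−C(6,2)) = 20237679/8192 ≈ 2470.4198.


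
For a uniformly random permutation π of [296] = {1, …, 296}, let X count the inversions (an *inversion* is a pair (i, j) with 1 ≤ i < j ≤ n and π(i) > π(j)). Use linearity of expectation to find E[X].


Write X = Σ X_I over the C(296, 2) = 43660 pairs i < j, with X_I the indicator of one inversion.
There are 43660 indicators.
For each fixed pair i < j, the values π(i) and π(j) are two distinct elements of {1, …, 296} in uniformly random order; by symmetry P[π(i) > π(j)] = 1/2.
By linearity: E[X] = 43660 · (1/2) = C(296, 2) · (1/2) = 43660/2 = 21830 ≈ 21830.000000.

E[X] = 21830 = 21830.000000.


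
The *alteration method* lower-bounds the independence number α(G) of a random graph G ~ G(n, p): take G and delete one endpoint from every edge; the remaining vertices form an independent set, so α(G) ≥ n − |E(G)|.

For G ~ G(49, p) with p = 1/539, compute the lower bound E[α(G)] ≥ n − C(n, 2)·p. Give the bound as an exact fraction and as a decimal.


E[|E(G)|] = C(49, 2)·p = 1176 · (1/539) = 24/11.
E[α(G)] ≥ n − E[|E(G)|] = 49 − 24/11 = 515/11.
Numerically: ≈ 46.8182.
(This is only a lower bound; the true E[α(G)] may be larger.)

E[α(G)] ≥ 515/11 ≈ 46.8182.


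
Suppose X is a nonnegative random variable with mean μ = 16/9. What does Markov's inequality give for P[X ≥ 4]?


μ = E[X] = 16/9, a = 4.
Markov: P[X ≥ 4] ≤ μ/a = (16/9)/4 = 4/9.
Numerically: ≈ 0.4444.
(Since a = 4 > μ = 1.7778, the bound 4/9 is < 1 and informative.)

P[X ≥ 4] ≤ 4/9 ≈ 0.4444.


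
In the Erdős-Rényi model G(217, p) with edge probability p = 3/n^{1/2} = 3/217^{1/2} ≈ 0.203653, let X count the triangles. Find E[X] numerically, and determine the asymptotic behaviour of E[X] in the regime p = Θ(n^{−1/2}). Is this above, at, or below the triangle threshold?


Number of potential triangles: C(217, 3) = 1679580.
Each occurs with probability p³ ≈ (0.203653)³ ≈ 8.44644899e-03.
By linearity: E[X] = C(217, 3)·p³ ≈ 1679580 · 8.44644899e-03 ≈ 14186.486788.
Since α = 1/2 < 1, p = c/n^{1/2} ≫ 1/n is above the triangle threshold p ~ 1/n. Asymptotically E[X] ~ (c³/6)·n^{3(1−α)} = (3³/6)·n^{1.5} → ∞; triangles are abundant w.h.p.

E[X] ≈ 14186.486788; in regime p = Θ(1/n^{1/2}) E[X] diverges (above the triangle threshold p ~ 1/n).
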